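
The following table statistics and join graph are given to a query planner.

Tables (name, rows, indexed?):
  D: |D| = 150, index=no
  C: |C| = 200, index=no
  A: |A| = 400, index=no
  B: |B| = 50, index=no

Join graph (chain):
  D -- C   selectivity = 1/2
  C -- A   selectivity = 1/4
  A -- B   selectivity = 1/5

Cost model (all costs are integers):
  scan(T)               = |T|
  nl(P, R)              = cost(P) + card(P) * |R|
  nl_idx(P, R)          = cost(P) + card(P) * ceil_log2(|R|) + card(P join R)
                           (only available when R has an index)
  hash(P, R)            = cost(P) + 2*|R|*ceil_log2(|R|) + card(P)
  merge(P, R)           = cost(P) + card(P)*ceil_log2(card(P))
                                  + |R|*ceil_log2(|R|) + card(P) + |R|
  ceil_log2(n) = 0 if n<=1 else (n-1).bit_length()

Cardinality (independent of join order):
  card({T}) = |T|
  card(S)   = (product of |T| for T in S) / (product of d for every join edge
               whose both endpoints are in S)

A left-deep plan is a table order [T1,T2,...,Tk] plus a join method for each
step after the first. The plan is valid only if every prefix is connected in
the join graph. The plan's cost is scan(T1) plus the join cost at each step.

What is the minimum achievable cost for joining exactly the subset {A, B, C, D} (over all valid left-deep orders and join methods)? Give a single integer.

211000

Selinger DP over subsets of {A,B,C,D}:
  {D}: scan cost=150, card=150
  {C}: scan cost=200, card=200
  {A}: scan cost=400, card=400
  {B}: scan cost=50, card=50
  {CD}: card=15000; try (D,hash)→2800, (C,merge)→3300, (D,merge)→3350, (C,hash)→3500, (C,nl)→30150, (D,nl)→30200; best=2800 via (D,hash)
  {AC}: card=20000; try (C,hash)→4000, (A,merge)→6000, (C,merge)→6200, (A,hash)→7600, (A,nl)→80200, (C,nl)→80400; best=4000 via (C,hash)
  {AB}: card=4000; try (B,hash)→1400, (A,merge)→4400, (B,merge)→4750, (A,hash)→7300, (A,nl)→20050, (B,nl)→20400; best=1400 via (B,hash)
  {ACD}: card=1500000; try (A,hash)→25000, (D,hash)→26400, (A,merge)→231800, (D,merge)→325350, (D,nl)→3004000, (A,nl)→6002800; best=25000 via (A,hash)
  {ABC}: card=200000; try (C,hash)→8600, (B,hash)→24600, (C,merge)→55200, (B,merge)→324350, (C,nl)→801400, (B,nl)→1004000; best=8600 via (C,hash)
  {ABCD}: card=15000000; try (D,hash)→211000, (B,hash)→1525600, (D,merge)→3809950, (D,nl)→30008600, (B,merge)→33025350, (B,nl)→75025000; best=211000 via (D,hash)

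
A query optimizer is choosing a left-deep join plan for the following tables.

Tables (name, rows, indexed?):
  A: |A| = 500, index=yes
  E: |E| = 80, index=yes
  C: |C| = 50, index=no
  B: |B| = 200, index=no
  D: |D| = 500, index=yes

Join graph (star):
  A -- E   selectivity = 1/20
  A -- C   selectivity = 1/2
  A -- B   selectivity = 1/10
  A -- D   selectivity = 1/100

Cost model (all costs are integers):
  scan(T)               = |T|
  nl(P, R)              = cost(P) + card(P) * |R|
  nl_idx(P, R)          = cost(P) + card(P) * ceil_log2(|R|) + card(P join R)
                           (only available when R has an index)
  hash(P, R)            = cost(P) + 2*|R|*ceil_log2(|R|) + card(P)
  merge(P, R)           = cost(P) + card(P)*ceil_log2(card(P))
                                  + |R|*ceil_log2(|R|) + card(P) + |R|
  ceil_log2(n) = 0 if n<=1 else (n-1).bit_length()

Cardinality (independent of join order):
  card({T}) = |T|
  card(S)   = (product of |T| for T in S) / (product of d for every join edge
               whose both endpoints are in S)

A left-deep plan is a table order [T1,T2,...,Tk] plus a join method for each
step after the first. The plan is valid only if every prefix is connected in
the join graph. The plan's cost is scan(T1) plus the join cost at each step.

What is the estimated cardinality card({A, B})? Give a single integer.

10000

Tables in S: A(500), B(200)
Edges inside S: A-B(d=10)
numerator = 500 * 200 = 100000
denominator = 10 = 10
card(S) = 100000 / 10 = 10000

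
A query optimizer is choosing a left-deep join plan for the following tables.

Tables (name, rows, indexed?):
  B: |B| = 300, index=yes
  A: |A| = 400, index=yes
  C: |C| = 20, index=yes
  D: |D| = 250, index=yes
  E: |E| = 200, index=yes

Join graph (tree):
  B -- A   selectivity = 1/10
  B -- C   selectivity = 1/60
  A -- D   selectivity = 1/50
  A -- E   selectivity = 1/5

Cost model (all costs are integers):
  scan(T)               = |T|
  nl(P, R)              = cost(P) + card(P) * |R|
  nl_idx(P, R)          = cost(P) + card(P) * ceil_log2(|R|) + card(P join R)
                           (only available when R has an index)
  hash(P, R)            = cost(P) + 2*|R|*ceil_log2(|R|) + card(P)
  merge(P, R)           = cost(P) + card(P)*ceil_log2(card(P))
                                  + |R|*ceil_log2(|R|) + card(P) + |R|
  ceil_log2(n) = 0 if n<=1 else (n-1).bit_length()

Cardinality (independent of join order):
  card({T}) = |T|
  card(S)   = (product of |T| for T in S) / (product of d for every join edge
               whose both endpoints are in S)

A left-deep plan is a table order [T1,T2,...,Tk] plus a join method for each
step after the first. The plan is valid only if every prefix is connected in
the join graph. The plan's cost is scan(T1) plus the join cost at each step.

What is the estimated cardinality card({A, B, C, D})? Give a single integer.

Tables in S: A(400), B(300), C(20), D(250)
Edges inside S: B-A(d=10), B-C(d=60), A-D(d=50)
numerator = 400 * 300 * 20 * 250 = 600000000
denominator = 10 * 60 * 50 = 30000
card(S) = 600000000 / 30000 = 20000

20000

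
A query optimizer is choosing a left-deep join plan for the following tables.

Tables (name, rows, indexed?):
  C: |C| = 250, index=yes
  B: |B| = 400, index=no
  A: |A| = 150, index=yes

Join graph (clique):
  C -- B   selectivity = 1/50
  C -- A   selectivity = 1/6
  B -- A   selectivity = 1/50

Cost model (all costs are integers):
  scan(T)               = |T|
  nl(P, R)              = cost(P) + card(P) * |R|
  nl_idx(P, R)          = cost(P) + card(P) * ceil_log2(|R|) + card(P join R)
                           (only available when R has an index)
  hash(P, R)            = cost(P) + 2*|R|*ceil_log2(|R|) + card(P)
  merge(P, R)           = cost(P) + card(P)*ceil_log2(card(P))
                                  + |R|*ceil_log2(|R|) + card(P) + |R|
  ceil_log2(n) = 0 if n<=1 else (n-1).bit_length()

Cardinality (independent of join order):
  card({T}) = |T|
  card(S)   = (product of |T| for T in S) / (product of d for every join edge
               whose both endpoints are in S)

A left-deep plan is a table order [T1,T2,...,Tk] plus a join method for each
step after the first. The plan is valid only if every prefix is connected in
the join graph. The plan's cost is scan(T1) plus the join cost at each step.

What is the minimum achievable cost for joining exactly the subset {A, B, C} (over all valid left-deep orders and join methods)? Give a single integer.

Selinger DP over subsets of {A,B,C}:
  {C}: scan cost=250, card=250
  {B}: scan cost=400, card=400
  {A}: scan cost=150, card=150
  {BC}: card=2000; try (C,hash)→4800, (C,nl_idx)→5600, (B,merge)→6500, (C,merge)→6650, (B,hash)→7700, (B,nl)→100250 …(+1); best=4800 via (C,hash)
  {AC}: card=6250; try (A,hash)→2900, (C,merge)→3750, (A,merge)→3850, (C,hash)→4300, (C,nl_idx)→7600, (A,nl_idx)→8500 …(+2); best=2900 via (A,hash)
  {AB}: card=1200; try (A,hash)→3200, (A,nl_idx)→4800, (B,merge)→5500, (A,merge)→5750, (B,hash)→7500, (B,nl)→60150 …(+1); best=3200 via (A,hash)
  {ABC}: card=1000; try (C,hash)→8400, (A,hash)→9200, (C,nl_idx)→13800, (B,hash)→16350, (C,merge)→19850, (A,nl_idx)→21800 …(+5); best=8400 via (C,hash)

8400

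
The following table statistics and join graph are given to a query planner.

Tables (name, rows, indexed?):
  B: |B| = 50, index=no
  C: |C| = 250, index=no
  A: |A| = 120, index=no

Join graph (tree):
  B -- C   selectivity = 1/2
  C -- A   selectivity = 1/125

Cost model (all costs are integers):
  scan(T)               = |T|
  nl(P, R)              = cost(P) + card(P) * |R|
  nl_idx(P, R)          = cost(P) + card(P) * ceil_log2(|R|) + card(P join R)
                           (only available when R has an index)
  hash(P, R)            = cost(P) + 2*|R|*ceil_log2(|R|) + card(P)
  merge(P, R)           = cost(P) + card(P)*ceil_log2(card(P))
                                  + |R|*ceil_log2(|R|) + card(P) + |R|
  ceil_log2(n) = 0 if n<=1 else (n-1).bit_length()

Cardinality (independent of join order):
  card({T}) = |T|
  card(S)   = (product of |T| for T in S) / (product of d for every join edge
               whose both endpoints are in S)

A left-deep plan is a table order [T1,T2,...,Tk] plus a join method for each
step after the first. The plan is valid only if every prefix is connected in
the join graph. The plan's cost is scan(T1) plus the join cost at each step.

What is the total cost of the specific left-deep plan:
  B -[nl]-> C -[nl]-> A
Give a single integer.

762550

step 1: scan B: cost=50, card=50
step 2: join C via nl
    card(P join C) = 50*250/(2) = 6250
    cost = 50 + 50*250 = 12550
step 3: join A via nl
    card(P join A) = 6250*120/(125) = 6000
    cost = 12550 + 6250*120 = 762550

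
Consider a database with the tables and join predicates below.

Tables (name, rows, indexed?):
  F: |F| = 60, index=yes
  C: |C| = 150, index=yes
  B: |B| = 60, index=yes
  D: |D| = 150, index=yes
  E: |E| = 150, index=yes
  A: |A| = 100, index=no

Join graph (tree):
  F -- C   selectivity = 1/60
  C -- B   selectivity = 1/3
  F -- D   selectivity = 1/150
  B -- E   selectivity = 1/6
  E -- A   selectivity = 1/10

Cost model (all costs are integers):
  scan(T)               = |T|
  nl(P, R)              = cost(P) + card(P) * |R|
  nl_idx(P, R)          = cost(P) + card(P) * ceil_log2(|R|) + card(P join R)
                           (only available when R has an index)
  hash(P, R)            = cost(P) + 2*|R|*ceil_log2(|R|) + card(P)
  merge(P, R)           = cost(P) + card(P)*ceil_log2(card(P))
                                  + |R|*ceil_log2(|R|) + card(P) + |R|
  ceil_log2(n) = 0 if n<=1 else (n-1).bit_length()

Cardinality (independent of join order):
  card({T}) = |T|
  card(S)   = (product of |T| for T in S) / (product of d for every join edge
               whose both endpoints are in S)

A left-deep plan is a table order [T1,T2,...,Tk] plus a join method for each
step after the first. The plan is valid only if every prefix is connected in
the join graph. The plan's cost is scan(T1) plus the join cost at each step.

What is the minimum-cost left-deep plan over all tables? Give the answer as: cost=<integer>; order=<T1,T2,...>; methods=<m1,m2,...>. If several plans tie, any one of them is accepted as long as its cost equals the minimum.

cost=83900; order=F,D,C,B,E,A; methods=nl_idx,nl_idx,hash,hash,hash

Selinger DP (subsets sized 1..n):
  {F}: scan cost=60, card=60
  {C}: scan cost=150, card=150
  {B}: scan cost=60, card=60
  {D}: scan cost=150, card=150
  {E}: scan cost=150, card=150
  {A}: scan cost=100, card=100
  {CF}: card=150; try (C,nl_idx)→690, (F,hash)→1020, (F,nl_idx)→1200, (C,merge)→1830, (F,merge)→1920, (C,hash)→2520 …(+2); best=690 via (C,nl_idx)
  {DF}: card=60; try (D,nl_idx)→600, (F,hash)→1020, (F,nl_idx)→1110, (D,merge)→1830, (F,merge)→1920, (D,hash)→2520 …(+2); best=600 via (D,nl_idx)
  {BC}: card=3000; try (B,hash)→1020, (C,merge)→1830, (B,merge)→1920, (C,hash)→2520, (C,nl_idx)→3540, (B,nl_idx)→4050 …(+2); best=1020 via (B,hash)
  {BE}: card=1500; try (B,hash)→1020, (E,merge)→1830, (B,merge)→1920, (E,nl_idx)→2040, (E,hash)→2520, (B,nl_idx)→2550 …(+2); best=1020 via (B,hash)
  {AE}: card=1500; try (A,hash)→1700, (E,merge)→2250, (A,merge)→2300, (E,nl_idx)→2400, (E,hash)→2600, (E,nl)→15100 …(+1); best=1700 via (A,hash)
  {BCF}: card=3000; try (B,hash)→1560, (B,merge)→2460, (B,nl_idx)→4590, (F,hash)→4740, (B,nl)→9690, (F,nl_idx)→22020 …(+2); best=1560 via (B,hash)
  {CDF}: card=150; try (C,nl_idx)→1230, (D,nl_idx)→2040, (C,merge)→2370, (C,hash)→3060, (D,hash)→3240, (D,merge)→3390 …(+2); best=1230 via (C,nl_idx)
  {BCE}: card=75000; try (C,hash)→4920, (E,hash)→6420, (C,merge)→20370, (E,merge)→41370, (C,nl_idx)→88020, (E,nl_idx)→100020 …(+2); best=4920 via (C,hash)
  {ABE}: card=15000; try (B,hash)→3920, (A,hash)→3920, (A,merge)→19820, (B,merge)→20120, (B,nl_idx)→25700, (B,nl)→91700 …(+1); best=3920 via (B,hash)
  {BCDF}: card=3000; try (B,hash)→2100, (B,merge)→3000, (B,nl_idx)→5130, (D,hash)→6960, (B,nl)→10230, (D,nl_idx)→28560 …(+2); best=2100 via (B,hash)
  {BCEF}: card=75000; try (E,hash)→6960, (E,merge)→41910, (F,hash)→80640, (E,nl_idx)→100560, (E,nl)→451560, (F,nl_idx)→529920 …(+2); best=6960 via (E,hash)
  {ABCE}: card=750000; try (C,hash)→21320, (A,hash)→81320, (C,merge)→230270, (C,nl_idx)→873920, (A,merge)→1355720, (C,nl)→2253920 …(+1); best=21320 via (C,hash)
  {BCDEF}: card=75000; try (E,hash)→7500, (E,merge)→42450, (D,hash)→84360, (E,nl_idx)→101100, (E,nl)→452100, (D,nl_idx)→681960 …(+2); best=7500 via (E,hash)
  {ABCEF}: card=750000; try (A,hash)→83360, (F,hash)→772040, (A,merge)→1357760, (F,nl_idx)→5271320, (A,nl)→7506960, (F,merge)→15771740 …(+1); best=83360 via (A,hash)
  {ABCDEF}: card=750000; try (A,hash)→83900, (D,hash)→835760, (A,merge)→1358300, (D,nl_idx)→6833360, (A,nl)→7507500, (D,merge)→15834710 …(+1); best=83900 via (A,hash)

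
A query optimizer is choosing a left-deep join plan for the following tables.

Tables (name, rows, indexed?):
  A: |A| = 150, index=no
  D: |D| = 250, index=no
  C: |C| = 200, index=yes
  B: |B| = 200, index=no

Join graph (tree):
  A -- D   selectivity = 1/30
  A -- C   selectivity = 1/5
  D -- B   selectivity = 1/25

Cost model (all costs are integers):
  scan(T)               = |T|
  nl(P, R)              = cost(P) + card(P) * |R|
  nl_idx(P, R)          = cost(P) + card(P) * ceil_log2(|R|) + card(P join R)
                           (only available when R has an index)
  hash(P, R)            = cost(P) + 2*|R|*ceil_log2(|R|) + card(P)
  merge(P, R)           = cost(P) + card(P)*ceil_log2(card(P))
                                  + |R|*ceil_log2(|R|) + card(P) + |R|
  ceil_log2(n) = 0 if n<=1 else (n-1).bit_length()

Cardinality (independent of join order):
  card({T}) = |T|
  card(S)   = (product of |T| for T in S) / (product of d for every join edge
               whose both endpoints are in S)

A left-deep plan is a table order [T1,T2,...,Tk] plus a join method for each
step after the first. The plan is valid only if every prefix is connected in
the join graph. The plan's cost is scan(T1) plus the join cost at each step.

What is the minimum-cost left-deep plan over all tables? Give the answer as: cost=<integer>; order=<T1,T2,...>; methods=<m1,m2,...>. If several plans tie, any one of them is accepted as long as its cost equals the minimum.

Selinger DP (subsets sized 1..n):
  {A}: scan cost=150, card=150
  {D}: scan cost=250, card=250
  {C}: scan cost=200, card=200
  {B}: scan cost=200, card=200
  {AD}: card=1250; try (A,hash)→2900, (D,merge)→3750, (A,merge)→3850, (D,hash)→4300, (D,nl)→37650, (A,nl)→37750; best=2900 via (A,hash)
  {AC}: card=6000; try (A,hash)→2800, (C,merge)→3300, (A,merge)→3350, (C,hash)→3500, (C,nl_idx)→7350, (C,nl)→30150 …(+1); best=2800 via (A,hash)
  {BD}: card=2000; try (B,hash)→3700, (D,merge)→4250, (B,merge)→4300, (D,hash)→4400, (D,nl)→50200, (B,nl)→50250; best=3700 via (B,hash)
  {ACD}: card=50000; try (C,hash)→7350, (D,hash)→12800, (C,merge)→19700, (C,nl_idx)→62900, (D,merge)→89050, (C,nl)→252900 …(+1); best=7350 via (C,hash)
  {ABD}: card=10000; try (B,hash)→7350, (A,hash)→8100, (B,merge)→19700, (A,merge)→29050, (B,nl)→252900, (A,nl)→303700; best=7350 via (B,hash)
  {ABCD}: card=400000; try (C,hash)→20550, (B,hash)→60550, (C,merge)→159150, (C,nl_idx)→487350, (B,merge)→859150, (C,nl)→2007350 …(+1); best=20550 via (C,hash)

cost=20550; order=D,A,B,C; methods=hash,hash,hash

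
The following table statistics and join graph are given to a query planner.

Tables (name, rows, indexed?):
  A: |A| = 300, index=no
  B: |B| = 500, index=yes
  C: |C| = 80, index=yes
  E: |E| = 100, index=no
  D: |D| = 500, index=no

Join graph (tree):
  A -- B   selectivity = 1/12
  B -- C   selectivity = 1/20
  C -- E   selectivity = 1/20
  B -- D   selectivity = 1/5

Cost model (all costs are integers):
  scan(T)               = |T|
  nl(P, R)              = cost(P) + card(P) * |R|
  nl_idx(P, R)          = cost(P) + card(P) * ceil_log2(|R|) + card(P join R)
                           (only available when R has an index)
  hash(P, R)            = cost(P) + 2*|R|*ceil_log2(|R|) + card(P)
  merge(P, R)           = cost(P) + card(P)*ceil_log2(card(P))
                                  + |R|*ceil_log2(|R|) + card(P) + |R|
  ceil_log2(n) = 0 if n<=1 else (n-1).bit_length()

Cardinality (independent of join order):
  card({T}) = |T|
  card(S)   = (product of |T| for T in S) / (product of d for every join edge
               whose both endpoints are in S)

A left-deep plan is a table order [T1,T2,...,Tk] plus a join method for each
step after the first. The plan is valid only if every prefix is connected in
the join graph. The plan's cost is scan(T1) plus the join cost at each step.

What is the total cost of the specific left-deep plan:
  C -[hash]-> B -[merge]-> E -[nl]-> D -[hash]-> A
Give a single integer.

step 1: scan C: cost=80, card=80
step 2: join B via hash
    card(P join B) = 80*500/(20) = 2000
    cost = 80 + 2*500*9 + 80 = 9160
step 3: join E via merge
    card(P join E) = 2000*100/(20) = 10000
    cost = 9160 + 2000*11 + 100*7 + 2000 + 100 = 33960
step 4: join D via nl
    card(P join D) = 10000*500/(5) = 1000000
    cost = 33960 + 10000*500 = 5033960
step 5: join A via hash
    card(P join A) = 1000000*300/(12) = 25000000
    cost = 5033960 + 2*300*9 + 1000000 = 6039360

6039360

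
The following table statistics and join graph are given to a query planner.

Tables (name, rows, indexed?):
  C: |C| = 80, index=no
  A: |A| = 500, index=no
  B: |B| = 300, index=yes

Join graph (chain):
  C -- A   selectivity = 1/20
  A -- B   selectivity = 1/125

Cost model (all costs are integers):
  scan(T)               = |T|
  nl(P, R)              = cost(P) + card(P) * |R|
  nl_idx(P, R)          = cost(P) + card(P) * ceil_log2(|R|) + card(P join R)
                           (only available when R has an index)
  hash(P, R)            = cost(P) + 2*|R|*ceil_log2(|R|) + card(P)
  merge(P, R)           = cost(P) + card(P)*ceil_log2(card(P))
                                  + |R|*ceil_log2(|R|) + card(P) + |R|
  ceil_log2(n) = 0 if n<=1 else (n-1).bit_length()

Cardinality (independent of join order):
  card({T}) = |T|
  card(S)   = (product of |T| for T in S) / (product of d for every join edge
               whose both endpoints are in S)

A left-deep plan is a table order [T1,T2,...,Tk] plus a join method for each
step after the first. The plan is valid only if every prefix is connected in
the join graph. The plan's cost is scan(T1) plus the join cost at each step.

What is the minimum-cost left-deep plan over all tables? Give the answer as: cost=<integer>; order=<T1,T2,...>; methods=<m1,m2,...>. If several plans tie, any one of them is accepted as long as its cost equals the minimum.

cost=8520; order=A,B,C; methods=nl_idx,hash

Selinger DP (subsets sized 1..n):
  {C}: scan cost=80, card=80
  {A}: scan cost=500, card=500
  {B}: scan cost=300, card=300
  {AC}: card=2000; try (C,hash)→2120, (A,merge)→5720, (C,merge)→6140, (A,hash)→9160, (A,nl)→40080, (C,nl)→40500; best=2120 via (C,hash)
  {AB}: card=1200; try (B,nl_idx)→6200, (B,hash)→6400, (A,merge)→8300, (B,merge)→8500, (A,hash)→9600, (A,nl)→150300 …(+1); best=6200 via (B,nl_idx)
  {ABC}: card=4800; try (C,hash)→8520, (B,hash)→9520, (C,merge)→21240, (B,nl_idx)→24920, (B,merge)→29120, (C,nl)→102200 …(+1); best=8520 via (C,hash)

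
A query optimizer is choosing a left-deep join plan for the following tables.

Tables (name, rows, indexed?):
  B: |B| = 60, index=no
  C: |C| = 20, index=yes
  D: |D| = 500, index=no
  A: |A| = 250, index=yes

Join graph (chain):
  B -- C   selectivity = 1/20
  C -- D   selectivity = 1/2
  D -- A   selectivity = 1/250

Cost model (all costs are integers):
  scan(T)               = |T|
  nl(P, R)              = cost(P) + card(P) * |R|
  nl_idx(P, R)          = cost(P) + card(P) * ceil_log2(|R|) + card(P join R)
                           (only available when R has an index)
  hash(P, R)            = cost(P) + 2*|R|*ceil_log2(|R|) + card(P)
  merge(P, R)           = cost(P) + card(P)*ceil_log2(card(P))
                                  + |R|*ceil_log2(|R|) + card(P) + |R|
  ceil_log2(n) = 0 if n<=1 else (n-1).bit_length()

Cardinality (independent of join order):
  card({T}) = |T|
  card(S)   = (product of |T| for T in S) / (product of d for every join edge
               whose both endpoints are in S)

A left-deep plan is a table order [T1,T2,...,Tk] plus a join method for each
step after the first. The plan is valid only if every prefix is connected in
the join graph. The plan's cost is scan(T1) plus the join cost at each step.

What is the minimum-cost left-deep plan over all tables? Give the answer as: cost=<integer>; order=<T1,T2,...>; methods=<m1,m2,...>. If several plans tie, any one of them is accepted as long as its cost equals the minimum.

Selinger DP (subsets sized 1..n):
  {B}: scan cost=60, card=60
  {C}: scan cost=20, card=20
  {D}: scan cost=500, card=500
  {A}: scan cost=250, card=250
  {BC}: card=60; try (C,hash)→320, (C,nl_idx)→420, (B,merge)→560, (C,merge)→600, (B,hash)→760, (B,nl)→1220 …(+1); best=320 via (C,hash)
  {CD}: card=5000; try (C,hash)→1200, (D,merge)→5140, (C,merge)→5620, (C,nl_idx)→8000, (D,hash)→9040, (D,nl)→10020 …(+1); best=1200 via (C,hash)
  {AD}: card=500; try (A,hash)→5000, (A,nl_idx)→5000, (D,merge)→7500, (A,merge)→7750, (D,hash)→9500, (D,nl)→125250 …(+1); best=5000 via (A,hash)
  {BCD}: card=15000; try (D,merge)→5740, (B,hash)→6920, (D,hash)→9380, (D,nl)→30320, (B,merge)→71620, (B,nl)→301200; best=5740 via (D,merge)
  {ACD}: card=5000; try (C,hash)→5700, (C,merge)→10120, (A,hash)→10200, (C,nl_idx)→12500, (C,nl)→15000, (A,nl_idx)→46200 …(+2); best=5700 via (C,hash)
  {ABCD}: card=15000; try (B,hash)→11420, (A,hash)→24740, (B,merge)→76120, (A,nl_idx)→140740, (A,merge)→232990, (B,nl)→305700 …(+1); best=11420 via (B,hash)

cost=11420; order=D,A,C,B; methods=hash,hash,hash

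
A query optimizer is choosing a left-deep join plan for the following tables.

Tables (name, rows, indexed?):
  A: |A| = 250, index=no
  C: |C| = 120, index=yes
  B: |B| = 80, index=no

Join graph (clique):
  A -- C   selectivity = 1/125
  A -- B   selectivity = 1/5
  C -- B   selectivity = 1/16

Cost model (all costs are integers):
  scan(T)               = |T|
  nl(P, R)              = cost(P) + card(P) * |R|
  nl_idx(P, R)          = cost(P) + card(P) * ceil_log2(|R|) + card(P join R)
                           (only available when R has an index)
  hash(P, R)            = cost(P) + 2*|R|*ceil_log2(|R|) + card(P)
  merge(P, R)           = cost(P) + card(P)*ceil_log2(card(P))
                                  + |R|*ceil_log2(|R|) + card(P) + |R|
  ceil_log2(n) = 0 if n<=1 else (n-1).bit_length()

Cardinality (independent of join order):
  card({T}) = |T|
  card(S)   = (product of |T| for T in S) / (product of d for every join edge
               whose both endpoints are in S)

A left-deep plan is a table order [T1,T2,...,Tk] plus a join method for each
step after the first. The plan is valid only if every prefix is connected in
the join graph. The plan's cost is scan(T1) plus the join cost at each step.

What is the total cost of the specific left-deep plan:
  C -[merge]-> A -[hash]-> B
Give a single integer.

step 1: scan C: cost=120, card=120
step 2: join A via merge
    card(P join A) = 120*250/(125) = 240
    cost = 120 + 120*7 + 250*8 + 120 + 250 = 3330
step 3: join B via hash
    card(P join B) = 240*80/(5*16) = 240
    cost = 3330 + 2*80*7 + 240 = 4690

4690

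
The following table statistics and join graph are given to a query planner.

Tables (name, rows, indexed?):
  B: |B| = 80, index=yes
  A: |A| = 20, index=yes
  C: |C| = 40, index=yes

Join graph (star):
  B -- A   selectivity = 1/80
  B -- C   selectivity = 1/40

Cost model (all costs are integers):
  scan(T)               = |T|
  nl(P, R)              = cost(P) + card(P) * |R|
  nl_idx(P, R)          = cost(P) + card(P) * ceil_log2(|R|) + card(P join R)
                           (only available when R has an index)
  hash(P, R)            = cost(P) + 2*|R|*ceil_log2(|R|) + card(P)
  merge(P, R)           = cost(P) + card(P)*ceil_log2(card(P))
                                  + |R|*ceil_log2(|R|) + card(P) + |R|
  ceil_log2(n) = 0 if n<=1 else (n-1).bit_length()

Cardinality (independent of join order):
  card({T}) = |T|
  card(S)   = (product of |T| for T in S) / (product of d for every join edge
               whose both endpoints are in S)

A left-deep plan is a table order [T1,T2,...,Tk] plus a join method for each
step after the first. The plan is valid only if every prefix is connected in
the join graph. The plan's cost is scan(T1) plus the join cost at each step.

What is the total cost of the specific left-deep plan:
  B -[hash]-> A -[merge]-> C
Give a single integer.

step 1: scan B: cost=80, card=80
step 2: join A via hash
    card(P join A) = 80*20/(80) = 20
    cost = 80 + 2*20*5 + 80 = 360
step 3: join C via merge
    card(P join C) = 20*40/(40) = 20
    cost = 360 + 20*5 + 40*6 + 20 + 40 = 760

760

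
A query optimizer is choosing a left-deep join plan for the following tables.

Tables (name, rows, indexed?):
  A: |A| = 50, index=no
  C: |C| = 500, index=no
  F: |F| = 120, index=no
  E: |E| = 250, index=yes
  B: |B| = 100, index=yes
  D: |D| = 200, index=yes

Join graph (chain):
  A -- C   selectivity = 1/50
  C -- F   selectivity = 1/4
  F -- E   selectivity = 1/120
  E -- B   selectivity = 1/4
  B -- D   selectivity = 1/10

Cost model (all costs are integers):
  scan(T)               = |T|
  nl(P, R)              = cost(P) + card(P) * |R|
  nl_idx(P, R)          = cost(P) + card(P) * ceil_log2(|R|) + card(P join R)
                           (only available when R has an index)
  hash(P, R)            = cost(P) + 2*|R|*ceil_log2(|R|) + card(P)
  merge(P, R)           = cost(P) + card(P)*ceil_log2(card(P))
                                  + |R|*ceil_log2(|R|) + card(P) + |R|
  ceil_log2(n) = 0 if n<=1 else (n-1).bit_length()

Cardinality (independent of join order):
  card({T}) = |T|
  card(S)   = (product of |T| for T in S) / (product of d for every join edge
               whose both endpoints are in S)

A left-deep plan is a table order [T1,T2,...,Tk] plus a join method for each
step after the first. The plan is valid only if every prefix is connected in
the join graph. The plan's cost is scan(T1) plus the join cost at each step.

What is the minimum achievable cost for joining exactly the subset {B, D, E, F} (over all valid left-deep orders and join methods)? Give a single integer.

12430

Selinger DP over subsets of {B,D,E,F}:
  {F}: scan cost=120, card=120
  {E}: scan cost=250, card=250
  {B}: scan cost=100, card=100
  {D}: scan cost=200, card=200
  {EF}: card=250; try (E,nl_idx)→1330, (F,hash)→2180, (E,merge)→3330, (F,merge)→3460, (E,hash)→4240, (E,nl)→30120 …(+1); best=1330 via (E,nl_idx)
  {BE}: card=6250; try (B,hash)→1900, (E,merge)→3150, (B,merge)→3300, (E,hash)→4200, (E,nl_idx)→7150, (B,nl_idx)→8250 …(+2); best=1900 via (B,hash)
  {BD}: card=2000; try (B,hash)→1800, (D,merge)→2700, (B,merge)→2800, (D,nl_idx)→2900, (D,hash)→3400, (B,nl_idx)→3600 …(+2); best=1800 via (B,hash)
  {BEF}: card=6250; try (B,hash)→2980, (B,merge)→4380, (B,nl_idx)→9330, (F,hash)→9830, (B,nl)→26330, (F,merge)→90360 …(+1); best=2980 via (B,hash)
  {BDE}: card=125000; try (E,hash)→7800, (D,hash)→11350, (E,merge)→28050, (D,merge)→91200, (E,nl_idx)→142800, (D,nl_idx)→176900 …(+2); best=7800 via (E,hash)
  {BDEF}: card=125000; try (D,hash)→12430, (D,merge)→92280, (F,hash)→134480, (D,nl_idx)→177980, (D,nl)→1252980, (F,merge)→2258760 …(+1); best=12430 via (D,hash)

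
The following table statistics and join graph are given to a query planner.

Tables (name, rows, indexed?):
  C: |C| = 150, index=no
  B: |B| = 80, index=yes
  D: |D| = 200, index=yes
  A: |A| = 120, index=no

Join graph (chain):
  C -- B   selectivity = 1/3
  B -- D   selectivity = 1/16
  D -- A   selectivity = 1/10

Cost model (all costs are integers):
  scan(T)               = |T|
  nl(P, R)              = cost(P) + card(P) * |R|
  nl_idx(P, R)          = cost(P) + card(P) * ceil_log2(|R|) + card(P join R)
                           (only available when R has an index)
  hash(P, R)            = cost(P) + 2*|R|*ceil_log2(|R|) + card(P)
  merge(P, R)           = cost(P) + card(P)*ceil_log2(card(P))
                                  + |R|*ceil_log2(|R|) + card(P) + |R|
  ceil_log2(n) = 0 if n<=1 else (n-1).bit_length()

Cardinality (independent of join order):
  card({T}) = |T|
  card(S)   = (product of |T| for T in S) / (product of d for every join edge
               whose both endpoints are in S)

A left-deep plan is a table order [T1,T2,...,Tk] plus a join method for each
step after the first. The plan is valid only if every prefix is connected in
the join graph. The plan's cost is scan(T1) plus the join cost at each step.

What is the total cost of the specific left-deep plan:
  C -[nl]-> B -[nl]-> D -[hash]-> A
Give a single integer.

863830

step 1: scan C: cost=150, card=150
step 2: join B via nl
    card(P join B) = 150*80/(3) = 4000
    cost = 150 + 150*80 = 12150
step 3: join D via nl
    card(P join D) = 4000*200/(16) = 50000
    cost = 12150 + 4000*200 = 812150
step 4: join A via hash
    card(P join A) = 50000*120/(10) = 600000
    cost = 812150 + 2*120*7 + 50000 = 863830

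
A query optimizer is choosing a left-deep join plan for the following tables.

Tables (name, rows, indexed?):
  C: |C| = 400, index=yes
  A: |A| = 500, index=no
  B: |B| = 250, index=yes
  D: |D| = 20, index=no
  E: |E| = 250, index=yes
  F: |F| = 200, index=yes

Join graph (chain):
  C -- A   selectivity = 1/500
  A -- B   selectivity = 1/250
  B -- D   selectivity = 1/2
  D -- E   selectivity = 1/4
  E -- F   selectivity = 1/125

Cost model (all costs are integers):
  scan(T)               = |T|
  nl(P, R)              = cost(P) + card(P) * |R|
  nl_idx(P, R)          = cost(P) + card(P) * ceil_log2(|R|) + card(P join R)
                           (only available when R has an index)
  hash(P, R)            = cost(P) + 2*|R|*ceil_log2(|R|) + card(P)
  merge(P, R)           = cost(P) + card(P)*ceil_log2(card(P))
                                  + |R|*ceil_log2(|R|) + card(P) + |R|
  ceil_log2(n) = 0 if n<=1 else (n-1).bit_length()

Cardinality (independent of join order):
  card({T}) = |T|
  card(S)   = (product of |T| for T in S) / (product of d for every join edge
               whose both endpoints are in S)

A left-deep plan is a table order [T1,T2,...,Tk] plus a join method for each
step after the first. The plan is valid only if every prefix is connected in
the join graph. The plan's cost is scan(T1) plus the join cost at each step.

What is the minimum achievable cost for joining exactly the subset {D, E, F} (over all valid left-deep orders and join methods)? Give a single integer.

Selinger DP over subsets of {D,E,F}:
  {D}: scan cost=20, card=20
  {E}: scan cost=250, card=250
  {F}: scan cost=200, card=200
  {DE}: card=1250; try (D,hash)→700, (E,nl_idx)→1430, (E,merge)→2390, (D,merge)→2620, (E,hash)→4040, (E,nl)→5020 …(+1); best=700 via (D,hash)
  {EF}: card=400; try (E,nl_idx)→2200, (F,nl_idx)→2650, (F,hash)→3700, (E,merge)→4250, (F,merge)→4300, (E,hash)→4400 …(+2); best=2200 via (E,nl_idx)
  {DEF}: card=2000; try (D,hash)→2800, (F,hash)→5150, (D,merge)→6320, (D,nl)→10200, (F,nl_idx)→12700, (F,merge)→17500 …(+1); best=2800 via (D,hash)

2800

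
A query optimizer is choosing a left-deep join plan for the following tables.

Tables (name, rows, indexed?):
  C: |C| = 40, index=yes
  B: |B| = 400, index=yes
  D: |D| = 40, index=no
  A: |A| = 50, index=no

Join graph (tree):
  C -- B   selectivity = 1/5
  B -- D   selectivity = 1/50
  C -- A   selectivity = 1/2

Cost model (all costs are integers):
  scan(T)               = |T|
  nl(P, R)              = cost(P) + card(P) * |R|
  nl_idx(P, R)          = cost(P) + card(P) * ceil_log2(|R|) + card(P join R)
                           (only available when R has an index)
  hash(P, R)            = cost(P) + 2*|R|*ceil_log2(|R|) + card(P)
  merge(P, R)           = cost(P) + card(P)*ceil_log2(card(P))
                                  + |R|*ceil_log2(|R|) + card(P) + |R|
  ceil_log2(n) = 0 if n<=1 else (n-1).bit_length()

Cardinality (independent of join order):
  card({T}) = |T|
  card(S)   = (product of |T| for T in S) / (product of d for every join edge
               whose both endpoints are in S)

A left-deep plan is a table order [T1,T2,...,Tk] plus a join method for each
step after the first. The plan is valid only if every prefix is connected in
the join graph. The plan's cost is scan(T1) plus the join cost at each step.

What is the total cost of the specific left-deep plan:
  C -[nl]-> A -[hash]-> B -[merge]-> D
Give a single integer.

step 1: scan C: cost=40, card=40
step 2: join A via nl
    card(P join A) = 40*50/(2) = 1000
    cost = 40 + 40*50 = 2040
step 3: join B via hash
    card(P join B) = 1000*400/(5) = 80000
    cost = 2040 + 2*400*9 + 1000 = 10240
step 4: join D via merge
    card(P join D) = 80000*40/(50) = 64000
    cost = 10240 + 80000*17 + 40*6 + 80000 + 40 = 1450520

1450520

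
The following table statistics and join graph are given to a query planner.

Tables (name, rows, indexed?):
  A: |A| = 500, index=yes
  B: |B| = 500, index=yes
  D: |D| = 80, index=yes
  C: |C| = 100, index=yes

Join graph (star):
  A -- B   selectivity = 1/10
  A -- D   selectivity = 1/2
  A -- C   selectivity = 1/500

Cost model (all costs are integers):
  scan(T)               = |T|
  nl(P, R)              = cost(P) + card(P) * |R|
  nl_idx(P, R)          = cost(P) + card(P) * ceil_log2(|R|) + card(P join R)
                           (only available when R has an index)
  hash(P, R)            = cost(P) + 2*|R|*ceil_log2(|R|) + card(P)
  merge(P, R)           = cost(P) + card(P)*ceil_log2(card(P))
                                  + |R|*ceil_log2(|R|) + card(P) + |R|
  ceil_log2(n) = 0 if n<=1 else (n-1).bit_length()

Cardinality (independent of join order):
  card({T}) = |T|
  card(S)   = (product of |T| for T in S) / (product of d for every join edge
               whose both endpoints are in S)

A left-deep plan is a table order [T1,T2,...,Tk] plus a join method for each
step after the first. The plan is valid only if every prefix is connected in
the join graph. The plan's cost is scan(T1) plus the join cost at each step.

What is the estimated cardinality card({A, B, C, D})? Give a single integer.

200000

Tables in S: A(500), B(500), C(100), D(80)
Edges inside S: A-B(d=10), A-D(d=2), A-C(d=500)
numerator = 500 * 500 * 100 * 80 = 2000000000
denominator = 10 * 2 * 500 = 10000
card(S) = 2000000000 / 10000 = 200000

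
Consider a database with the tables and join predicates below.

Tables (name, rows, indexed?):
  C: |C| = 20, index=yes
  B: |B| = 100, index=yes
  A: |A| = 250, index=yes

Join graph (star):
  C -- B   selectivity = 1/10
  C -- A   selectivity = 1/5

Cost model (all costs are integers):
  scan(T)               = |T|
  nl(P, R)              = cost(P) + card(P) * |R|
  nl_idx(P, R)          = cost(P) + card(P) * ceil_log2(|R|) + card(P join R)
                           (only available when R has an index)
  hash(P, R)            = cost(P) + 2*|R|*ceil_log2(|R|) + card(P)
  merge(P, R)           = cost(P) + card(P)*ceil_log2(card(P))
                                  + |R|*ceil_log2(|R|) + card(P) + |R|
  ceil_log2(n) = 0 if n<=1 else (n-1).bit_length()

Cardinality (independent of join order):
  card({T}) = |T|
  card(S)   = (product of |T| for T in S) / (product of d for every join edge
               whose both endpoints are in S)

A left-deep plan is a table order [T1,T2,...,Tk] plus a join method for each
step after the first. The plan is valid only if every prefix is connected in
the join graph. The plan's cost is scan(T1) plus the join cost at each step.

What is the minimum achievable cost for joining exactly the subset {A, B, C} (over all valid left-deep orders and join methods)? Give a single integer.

Selinger DP over subsets of {A,B,C}:
  {C}: scan cost=20, card=20
  {B}: scan cost=100, card=100
  {A}: scan cost=250, card=250
  {BC}: card=200; try (B,nl_idx)→360, (C,hash)→400, (C,nl_idx)→800, (B,merge)→940, (C,merge)→1020, (B,hash)→1440 …(+2); best=360 via (B,nl_idx)
  {AC}: card=1000; try (C,hash)→700, (A,nl_idx)→1180, (A,merge)→2390, (C,nl_idx)→2500, (C,merge)→2620, (A,hash)→4040 …(+2); best=700 via (C,hash)
  {ABC}: card=10000; try (B,hash)→3100, (A,merge)→4410, (A,hash)→4560, (A,nl_idx)→11960, (B,merge)→12500, (B,nl_idx)→17700 …(+2); best=3100 via (B,hash)

3100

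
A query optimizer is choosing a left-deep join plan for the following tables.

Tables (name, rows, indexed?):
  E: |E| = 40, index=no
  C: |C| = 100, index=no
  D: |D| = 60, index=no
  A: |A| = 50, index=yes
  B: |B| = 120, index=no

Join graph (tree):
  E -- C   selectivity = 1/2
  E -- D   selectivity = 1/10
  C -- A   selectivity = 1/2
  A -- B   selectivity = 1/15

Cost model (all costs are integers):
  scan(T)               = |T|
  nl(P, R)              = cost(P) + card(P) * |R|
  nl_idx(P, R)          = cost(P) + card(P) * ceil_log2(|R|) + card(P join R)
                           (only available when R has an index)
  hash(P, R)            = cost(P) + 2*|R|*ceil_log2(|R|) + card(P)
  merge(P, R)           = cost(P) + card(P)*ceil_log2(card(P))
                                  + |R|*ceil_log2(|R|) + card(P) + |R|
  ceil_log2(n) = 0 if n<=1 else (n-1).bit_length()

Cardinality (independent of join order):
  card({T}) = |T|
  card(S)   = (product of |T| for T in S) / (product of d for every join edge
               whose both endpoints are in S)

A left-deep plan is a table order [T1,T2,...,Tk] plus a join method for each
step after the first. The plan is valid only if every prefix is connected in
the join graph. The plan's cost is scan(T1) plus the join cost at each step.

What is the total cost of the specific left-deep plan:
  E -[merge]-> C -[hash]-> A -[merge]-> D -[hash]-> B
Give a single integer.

step 1: scan E: cost=40, card=40
step 2: join C via merge
    card(P join C) = 40*100/(2) = 2000
    cost = 40 + 40*6 + 100*7 + 40 + 100 = 1120
step 3: join A via hash
    card(P join A) = 2000*50/(2) = 50000
    cost = 1120 + 2*50*6 + 2000 = 3720
step 4: join D via merge
    card(P join D) = 50000*60/(10) = 300000
    cost = 3720 + 50000*16 + 60*6 + 50000 + 60 = 854140
step 5: join B via hash
    card(P join B) = 300000*120/(15) = 2400000
    cost = 854140 + 2*120*7 + 300000 = 1155820

1155820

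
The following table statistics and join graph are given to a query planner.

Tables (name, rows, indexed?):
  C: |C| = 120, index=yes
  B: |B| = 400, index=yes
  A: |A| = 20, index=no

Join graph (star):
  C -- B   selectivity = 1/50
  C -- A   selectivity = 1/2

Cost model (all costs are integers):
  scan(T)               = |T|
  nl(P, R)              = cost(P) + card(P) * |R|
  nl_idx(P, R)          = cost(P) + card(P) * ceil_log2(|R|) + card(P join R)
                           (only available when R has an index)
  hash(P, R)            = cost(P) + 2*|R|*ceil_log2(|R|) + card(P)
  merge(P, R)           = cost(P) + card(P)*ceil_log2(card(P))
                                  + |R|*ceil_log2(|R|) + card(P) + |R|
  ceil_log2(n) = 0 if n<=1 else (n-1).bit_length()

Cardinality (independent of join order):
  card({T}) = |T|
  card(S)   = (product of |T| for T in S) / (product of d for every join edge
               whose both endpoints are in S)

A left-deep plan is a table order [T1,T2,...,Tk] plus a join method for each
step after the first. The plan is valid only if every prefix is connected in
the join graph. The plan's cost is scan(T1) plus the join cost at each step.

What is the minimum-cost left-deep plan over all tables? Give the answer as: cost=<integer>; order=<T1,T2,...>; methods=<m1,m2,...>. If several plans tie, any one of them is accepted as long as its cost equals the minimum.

Selinger DP (subsets sized 1..n):
  {C}: scan cost=120, card=120
  {B}: scan cost=400, card=400
  {A}: scan cost=20, card=20
  {BC}: card=960; try (B,nl_idx)→2160, (C,hash)→2480, (C,nl_idx)→4160, (B,merge)→5080, (C,merge)→5360, (B,hash)→7440 …(+2); best=2160 via (B,nl_idx)
  {AC}: card=1200; try (A,hash)→440, (C,merge)→1100, (A,merge)→1200, (C,nl_idx)→1360, (C,hash)→1720, (C,nl)→2420 …(+1); best=440 via (A,hash)
  {ABC}: card=9600; try (A,hash)→3320, (B,hash)→8840, (A,merge)→12840, (B,merge)→18840, (B,nl_idx)→20840, (A,nl)→21360 …(+1); best=3320 via (A,hash)

cost=3320; order=C,B,A; methods=nl_idx,hash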